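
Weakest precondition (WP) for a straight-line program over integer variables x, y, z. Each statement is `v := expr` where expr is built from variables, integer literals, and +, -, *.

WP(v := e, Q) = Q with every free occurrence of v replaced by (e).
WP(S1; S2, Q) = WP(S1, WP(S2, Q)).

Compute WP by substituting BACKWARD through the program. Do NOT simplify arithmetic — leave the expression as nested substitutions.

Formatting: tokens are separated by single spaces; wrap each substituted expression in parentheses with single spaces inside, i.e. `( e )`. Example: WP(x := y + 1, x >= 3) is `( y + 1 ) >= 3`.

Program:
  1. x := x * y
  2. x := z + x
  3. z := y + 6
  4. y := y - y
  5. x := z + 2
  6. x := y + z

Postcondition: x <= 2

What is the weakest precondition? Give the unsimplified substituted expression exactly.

Answer: ( ( y - y ) + ( y + 6 ) ) <= 2

Derivation:
post: x <= 2
stmt 6: x := y + z  -- replace 1 occurrence(s) of x with (y + z)
  => ( y + z ) <= 2
stmt 5: x := z + 2  -- replace 0 occurrence(s) of x with (z + 2)
  => ( y + z ) <= 2
stmt 4: y := y - y  -- replace 1 occurrence(s) of y with (y - y)
  => ( ( y - y ) + z ) <= 2
stmt 3: z := y + 6  -- replace 1 occurrence(s) of z with (y + 6)
  => ( ( y - y ) + ( y + 6 ) ) <= 2
stmt 2: x := z + x  -- replace 0 occurrence(s) of x with (z + x)
  => ( ( y - y ) + ( y + 6 ) ) <= 2
stmt 1: x := x * y  -- replace 0 occurrence(s) of x with (x * y)
  => ( ( y - y ) + ( y + 6 ) ) <= 2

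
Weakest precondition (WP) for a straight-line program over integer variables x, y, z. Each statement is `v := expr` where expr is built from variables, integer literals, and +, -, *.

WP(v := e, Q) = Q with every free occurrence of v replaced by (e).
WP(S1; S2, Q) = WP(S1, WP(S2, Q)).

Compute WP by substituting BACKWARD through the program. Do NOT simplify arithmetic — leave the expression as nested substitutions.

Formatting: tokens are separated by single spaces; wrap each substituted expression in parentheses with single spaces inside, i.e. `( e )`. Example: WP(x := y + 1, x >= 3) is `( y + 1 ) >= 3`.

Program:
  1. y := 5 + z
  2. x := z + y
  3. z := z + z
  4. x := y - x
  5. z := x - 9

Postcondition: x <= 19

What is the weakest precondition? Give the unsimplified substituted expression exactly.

post: x <= 19
stmt 5: z := x - 9  -- replace 0 occurrence(s) of z with (x - 9)
  => x <= 19
stmt 4: x := y - x  -- replace 1 occurrence(s) of x with (y - x)
  => ( y - x ) <= 19
stmt 3: z := z + z  -- replace 0 occurrence(s) of z with (z + z)
  => ( y - x ) <= 19
stmt 2: x := z + y  -- replace 1 occurrence(s) of x with (z + y)
  => ( y - ( z + y ) ) <= 19
stmt 1: y := 5 + z  -- replace 2 occurrence(s) of y with (5 + z)
  => ( ( 5 + z ) - ( z + ( 5 + z ) ) ) <= 19

Answer: ( ( 5 + z ) - ( z + ( 5 + z ) ) ) <= 19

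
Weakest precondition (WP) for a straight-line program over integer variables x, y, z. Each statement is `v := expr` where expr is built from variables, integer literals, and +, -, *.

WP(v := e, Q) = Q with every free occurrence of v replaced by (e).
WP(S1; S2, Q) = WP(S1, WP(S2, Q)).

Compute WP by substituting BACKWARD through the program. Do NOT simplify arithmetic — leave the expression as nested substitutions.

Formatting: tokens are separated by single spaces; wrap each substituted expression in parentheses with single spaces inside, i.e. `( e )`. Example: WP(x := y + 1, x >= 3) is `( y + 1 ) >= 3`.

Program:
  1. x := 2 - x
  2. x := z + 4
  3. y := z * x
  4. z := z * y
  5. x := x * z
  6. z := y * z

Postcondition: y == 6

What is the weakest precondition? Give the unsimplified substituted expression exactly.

post: y == 6
stmt 6: z := y * z  -- replace 0 occurrence(s) of z with (y * z)
  => y == 6
stmt 5: x := x * z  -- replace 0 occurrence(s) of x with (x * z)
  => y == 6
stmt 4: z := z * y  -- replace 0 occurrence(s) of z with (z * y)
  => y == 6
stmt 3: y := z * x  -- replace 1 occurrence(s) of y with (z * x)
  => ( z * x ) == 6
stmt 2: x := z + 4  -- replace 1 occurrence(s) of x with (z + 4)
  => ( z * ( z + 4 ) ) == 6
stmt 1: x := 2 - x  -- replace 0 occurrence(s) of x with (2 - x)
  => ( z * ( z + 4 ) ) == 6

Answer: ( z * ( z + 4 ) ) == 6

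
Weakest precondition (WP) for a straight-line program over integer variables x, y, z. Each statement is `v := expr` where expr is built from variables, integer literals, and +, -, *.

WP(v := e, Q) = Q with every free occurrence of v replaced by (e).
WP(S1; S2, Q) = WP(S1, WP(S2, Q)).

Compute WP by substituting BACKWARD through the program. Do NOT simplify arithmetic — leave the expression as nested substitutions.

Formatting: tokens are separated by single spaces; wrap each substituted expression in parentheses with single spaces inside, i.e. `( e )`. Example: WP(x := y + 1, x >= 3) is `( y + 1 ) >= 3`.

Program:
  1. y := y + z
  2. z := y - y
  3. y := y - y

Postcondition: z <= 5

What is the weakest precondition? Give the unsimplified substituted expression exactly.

post: z <= 5
stmt 3: y := y - y  -- replace 0 occurrence(s) of y with (y - y)
  => z <= 5
stmt 2: z := y - y  -- replace 1 occurrence(s) of z with (y - y)
  => ( y - y ) <= 5
stmt 1: y := y + z  -- replace 2 occurrence(s) of y with (y + z)
  => ( ( y + z ) - ( y + z ) ) <= 5

Answer: ( ( y + z ) - ( y + z ) ) <= 5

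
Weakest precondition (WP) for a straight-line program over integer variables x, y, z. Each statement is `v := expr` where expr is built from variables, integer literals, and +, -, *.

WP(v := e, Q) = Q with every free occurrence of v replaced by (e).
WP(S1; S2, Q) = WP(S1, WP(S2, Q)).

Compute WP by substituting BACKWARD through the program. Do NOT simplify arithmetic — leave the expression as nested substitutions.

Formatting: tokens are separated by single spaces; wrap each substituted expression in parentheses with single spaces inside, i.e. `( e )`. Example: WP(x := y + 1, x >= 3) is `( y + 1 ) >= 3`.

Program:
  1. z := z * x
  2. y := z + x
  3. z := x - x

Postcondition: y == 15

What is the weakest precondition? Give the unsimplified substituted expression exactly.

Answer: ( ( z * x ) + x ) == 15

Derivation:
post: y == 15
stmt 3: z := x - x  -- replace 0 occurrence(s) of z with (x - x)
  => y == 15
stmt 2: y := z + x  -- replace 1 occurrence(s) of y with (z + x)
  => ( z + x ) == 15
stmt 1: z := z * x  -- replace 1 occurrence(s) of z with (z * x)
  => ( ( z * x ) + x ) == 15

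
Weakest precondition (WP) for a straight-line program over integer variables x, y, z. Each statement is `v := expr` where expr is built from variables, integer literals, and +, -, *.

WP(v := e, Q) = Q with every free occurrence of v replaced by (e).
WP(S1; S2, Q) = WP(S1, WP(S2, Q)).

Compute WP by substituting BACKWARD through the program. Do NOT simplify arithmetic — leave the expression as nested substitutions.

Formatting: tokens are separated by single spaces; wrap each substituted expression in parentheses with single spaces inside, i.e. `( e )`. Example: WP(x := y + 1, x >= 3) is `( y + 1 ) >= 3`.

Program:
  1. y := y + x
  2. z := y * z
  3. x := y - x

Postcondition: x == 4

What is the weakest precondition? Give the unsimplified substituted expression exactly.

post: x == 4
stmt 3: x := y - x  -- replace 1 occurrence(s) of x with (y - x)
  => ( y - x ) == 4
stmt 2: z := y * z  -- replace 0 occurrence(s) of z with (y * z)
  => ( y - x ) == 4
stmt 1: y := y + x  -- replace 1 occurrence(s) of y with (y + x)
  => ( ( y + x ) - x ) == 4

Answer: ( ( y + x ) - x ) == 4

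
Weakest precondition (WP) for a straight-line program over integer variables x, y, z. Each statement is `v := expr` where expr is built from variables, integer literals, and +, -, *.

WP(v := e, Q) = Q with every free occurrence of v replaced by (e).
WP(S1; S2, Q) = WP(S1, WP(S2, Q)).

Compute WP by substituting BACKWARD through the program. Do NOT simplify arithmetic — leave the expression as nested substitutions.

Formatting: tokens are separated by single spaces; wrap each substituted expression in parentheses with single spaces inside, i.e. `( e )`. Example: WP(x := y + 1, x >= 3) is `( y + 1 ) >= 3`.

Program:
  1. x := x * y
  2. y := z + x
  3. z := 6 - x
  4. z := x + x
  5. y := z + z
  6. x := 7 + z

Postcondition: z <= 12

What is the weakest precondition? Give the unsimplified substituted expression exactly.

Answer: ( ( x * y ) + ( x * y ) ) <= 12

Derivation:
post: z <= 12
stmt 6: x := 7 + z  -- replace 0 occurrence(s) of x with (7 + z)
  => z <= 12
stmt 5: y := z + z  -- replace 0 occurrence(s) of y with (z + z)
  => z <= 12
stmt 4: z := x + x  -- replace 1 occurrence(s) of z with (x + x)
  => ( x + x ) <= 12
stmt 3: z := 6 - x  -- replace 0 occurrence(s) of z with (6 - x)
  => ( x + x ) <= 12
stmt 2: y := z + x  -- replace 0 occurrence(s) of y with (z + x)
  => ( x + x ) <= 12
stmt 1: x := x * y  -- replace 2 occurrence(s) of x with (x * y)
  => ( ( x * y ) + ( x * y ) ) <= 12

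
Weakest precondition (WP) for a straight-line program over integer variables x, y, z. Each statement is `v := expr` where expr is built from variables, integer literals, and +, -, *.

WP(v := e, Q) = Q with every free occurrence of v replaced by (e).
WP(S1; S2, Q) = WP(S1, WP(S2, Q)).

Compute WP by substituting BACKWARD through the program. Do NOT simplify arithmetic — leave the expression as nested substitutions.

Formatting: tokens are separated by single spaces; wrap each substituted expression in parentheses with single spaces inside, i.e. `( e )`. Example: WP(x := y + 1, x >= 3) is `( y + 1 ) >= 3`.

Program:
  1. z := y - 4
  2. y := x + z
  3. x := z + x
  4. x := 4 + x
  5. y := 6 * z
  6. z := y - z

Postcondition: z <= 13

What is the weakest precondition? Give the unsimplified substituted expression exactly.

post: z <= 13
stmt 6: z := y - z  -- replace 1 occurrence(s) of z with (y - z)
  => ( y - z ) <= 13
stmt 5: y := 6 * z  -- replace 1 occurrence(s) of y with (6 * z)
  => ( ( 6 * z ) - z ) <= 13
stmt 4: x := 4 + x  -- replace 0 occurrence(s) of x with (4 + x)
  => ( ( 6 * z ) - z ) <= 13
stmt 3: x := z + x  -- replace 0 occurrence(s) of x with (z + x)
  => ( ( 6 * z ) - z ) <= 13
stmt 2: y := x + z  -- replace 0 occurrence(s) of y with (x + z)
  => ( ( 6 * z ) - z ) <= 13
stmt 1: z := y - 4  -- replace 2 occurrence(s) of z with (y - 4)
  => ( ( 6 * ( y - 4 ) ) - ( y - 4 ) ) <= 13

Answer: ( ( 6 * ( y - 4 ) ) - ( y - 4 ) ) <= 13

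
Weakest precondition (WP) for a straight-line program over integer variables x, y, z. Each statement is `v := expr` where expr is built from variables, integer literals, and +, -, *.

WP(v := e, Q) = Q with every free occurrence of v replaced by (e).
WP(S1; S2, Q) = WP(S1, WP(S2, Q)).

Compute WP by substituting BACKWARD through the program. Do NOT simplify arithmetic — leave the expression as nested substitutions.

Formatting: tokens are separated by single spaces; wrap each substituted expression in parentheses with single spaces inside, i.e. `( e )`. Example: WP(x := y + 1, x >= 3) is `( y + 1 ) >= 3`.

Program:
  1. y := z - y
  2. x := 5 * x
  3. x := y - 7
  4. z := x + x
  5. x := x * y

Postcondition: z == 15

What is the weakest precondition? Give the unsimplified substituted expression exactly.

post: z == 15
stmt 5: x := x * y  -- replace 0 occurrence(s) of x with (x * y)
  => z == 15
stmt 4: z := x + x  -- replace 1 occurrence(s) of z with (x + x)
  => ( x + x ) == 15
stmt 3: x := y - 7  -- replace 2 occurrence(s) of x with (y - 7)
  => ( ( y - 7 ) + ( y - 7 ) ) == 15
stmt 2: x := 5 * x  -- replace 0 occurrence(s) of x with (5 * x)
  => ( ( y - 7 ) + ( y - 7 ) ) == 15
stmt 1: y := z - y  -- replace 2 occurrence(s) of y with (z - y)
  => ( ( ( z - y ) - 7 ) + ( ( z - y ) - 7 ) ) == 15

Answer: ( ( ( z - y ) - 7 ) + ( ( z - y ) - 7 ) ) == 15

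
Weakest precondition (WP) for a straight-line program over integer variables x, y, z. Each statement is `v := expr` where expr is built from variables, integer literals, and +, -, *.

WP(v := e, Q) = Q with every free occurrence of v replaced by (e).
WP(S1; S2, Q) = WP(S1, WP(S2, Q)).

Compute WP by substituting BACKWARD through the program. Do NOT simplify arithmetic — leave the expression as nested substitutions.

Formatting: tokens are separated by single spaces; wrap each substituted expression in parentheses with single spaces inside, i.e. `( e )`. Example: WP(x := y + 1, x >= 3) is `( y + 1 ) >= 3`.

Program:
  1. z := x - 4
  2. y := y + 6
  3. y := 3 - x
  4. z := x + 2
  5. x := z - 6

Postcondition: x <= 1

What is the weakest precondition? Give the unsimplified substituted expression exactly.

post: x <= 1
stmt 5: x := z - 6  -- replace 1 occurrence(s) of x with (z - 6)
  => ( z - 6 ) <= 1
stmt 4: z := x + 2  -- replace 1 occurrence(s) of z with (x + 2)
  => ( ( x + 2 ) - 6 ) <= 1
stmt 3: y := 3 - x  -- replace 0 occurrence(s) of y with (3 - x)
  => ( ( x + 2 ) - 6 ) <= 1
stmt 2: y := y + 6  -- replace 0 occurrence(s) of y with (y + 6)
  => ( ( x + 2 ) - 6 ) <= 1
stmt 1: z := x - 4  -- replace 0 occurrence(s) of z with (x - 4)
  => ( ( x + 2 ) - 6 ) <= 1

Answer: ( ( x + 2 ) - 6 ) <= 1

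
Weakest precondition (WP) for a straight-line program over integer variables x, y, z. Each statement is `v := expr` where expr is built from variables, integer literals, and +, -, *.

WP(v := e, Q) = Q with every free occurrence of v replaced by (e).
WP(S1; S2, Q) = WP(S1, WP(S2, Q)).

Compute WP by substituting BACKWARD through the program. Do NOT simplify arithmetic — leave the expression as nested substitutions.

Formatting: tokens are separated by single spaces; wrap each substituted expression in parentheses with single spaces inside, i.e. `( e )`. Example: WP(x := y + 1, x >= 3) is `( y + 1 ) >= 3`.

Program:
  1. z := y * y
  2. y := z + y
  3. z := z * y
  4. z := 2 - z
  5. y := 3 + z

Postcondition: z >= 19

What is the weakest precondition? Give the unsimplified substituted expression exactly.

post: z >= 19
stmt 5: y := 3 + z  -- replace 0 occurrence(s) of y with (3 + z)
  => z >= 19
stmt 4: z := 2 - z  -- replace 1 occurrence(s) of z with (2 - z)
  => ( 2 - z ) >= 19
stmt 3: z := z * y  -- replace 1 occurrence(s) of z with (z * y)
  => ( 2 - ( z * y ) ) >= 19
stmt 2: y := z + y  -- replace 1 occurrence(s) of y with (z + y)
  => ( 2 - ( z * ( z + y ) ) ) >= 19
stmt 1: z := y * y  -- replace 2 occurrence(s) of z with (y * y)
  => ( 2 - ( ( y * y ) * ( ( y * y ) + y ) ) ) >= 19

Answer: ( 2 - ( ( y * y ) * ( ( y * y ) + y ) ) ) >= 19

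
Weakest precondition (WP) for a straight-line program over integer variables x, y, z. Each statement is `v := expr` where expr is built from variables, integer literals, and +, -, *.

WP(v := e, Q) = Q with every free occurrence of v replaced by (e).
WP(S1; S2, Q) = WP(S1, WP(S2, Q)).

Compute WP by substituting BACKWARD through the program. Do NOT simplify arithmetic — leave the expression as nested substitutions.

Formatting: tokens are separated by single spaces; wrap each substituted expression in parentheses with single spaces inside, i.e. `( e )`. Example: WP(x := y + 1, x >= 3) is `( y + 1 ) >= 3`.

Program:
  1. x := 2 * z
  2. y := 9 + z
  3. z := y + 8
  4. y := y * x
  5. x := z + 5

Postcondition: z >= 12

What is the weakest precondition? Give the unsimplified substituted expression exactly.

post: z >= 12
stmt 5: x := z + 5  -- replace 0 occurrence(s) of x with (z + 5)
  => z >= 12
stmt 4: y := y * x  -- replace 0 occurrence(s) of y with (y * x)
  => z >= 12
stmt 3: z := y + 8  -- replace 1 occurrence(s) of z with (y + 8)
  => ( y + 8 ) >= 12
stmt 2: y := 9 + z  -- replace 1 occurrence(s) of y with (9 + z)
  => ( ( 9 + z ) + 8 ) >= 12
stmt 1: x := 2 * z  -- replace 0 occurrence(s) of x with (2 * z)
  => ( ( 9 + z ) + 8 ) >= 12

Answer: ( ( 9 + z ) + 8 ) >= 12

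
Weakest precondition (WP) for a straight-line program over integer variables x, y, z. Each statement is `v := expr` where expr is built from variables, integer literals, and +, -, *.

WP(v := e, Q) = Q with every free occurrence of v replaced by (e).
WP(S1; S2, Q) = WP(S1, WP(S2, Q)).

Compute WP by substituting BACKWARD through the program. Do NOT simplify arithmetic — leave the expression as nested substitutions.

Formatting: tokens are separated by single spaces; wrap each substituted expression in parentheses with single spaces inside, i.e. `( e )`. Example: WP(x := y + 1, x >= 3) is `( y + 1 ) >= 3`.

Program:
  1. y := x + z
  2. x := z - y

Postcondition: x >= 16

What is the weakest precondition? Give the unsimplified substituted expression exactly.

post: x >= 16
stmt 2: x := z - y  -- replace 1 occurrence(s) of x with (z - y)
  => ( z - y ) >= 16
stmt 1: y := x + z  -- replace 1 occurrence(s) of y with (x + z)
  => ( z - ( x + z ) ) >= 16

Answer: ( z - ( x + z ) ) >= 16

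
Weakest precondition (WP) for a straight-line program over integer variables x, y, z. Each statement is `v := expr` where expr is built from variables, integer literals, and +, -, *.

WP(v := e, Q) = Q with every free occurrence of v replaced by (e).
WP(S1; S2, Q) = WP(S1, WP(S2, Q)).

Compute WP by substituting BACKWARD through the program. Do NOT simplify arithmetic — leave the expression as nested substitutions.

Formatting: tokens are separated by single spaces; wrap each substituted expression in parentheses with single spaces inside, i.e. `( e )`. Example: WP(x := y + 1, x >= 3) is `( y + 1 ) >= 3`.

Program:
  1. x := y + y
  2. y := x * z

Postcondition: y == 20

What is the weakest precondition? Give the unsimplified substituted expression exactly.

post: y == 20
stmt 2: y := x * z  -- replace 1 occurrence(s) of y with (x * z)
  => ( x * z ) == 20
stmt 1: x := y + y  -- replace 1 occurrence(s) of x with (y + y)
  => ( ( y + y ) * z ) == 20

Answer: ( ( y + y ) * z ) == 20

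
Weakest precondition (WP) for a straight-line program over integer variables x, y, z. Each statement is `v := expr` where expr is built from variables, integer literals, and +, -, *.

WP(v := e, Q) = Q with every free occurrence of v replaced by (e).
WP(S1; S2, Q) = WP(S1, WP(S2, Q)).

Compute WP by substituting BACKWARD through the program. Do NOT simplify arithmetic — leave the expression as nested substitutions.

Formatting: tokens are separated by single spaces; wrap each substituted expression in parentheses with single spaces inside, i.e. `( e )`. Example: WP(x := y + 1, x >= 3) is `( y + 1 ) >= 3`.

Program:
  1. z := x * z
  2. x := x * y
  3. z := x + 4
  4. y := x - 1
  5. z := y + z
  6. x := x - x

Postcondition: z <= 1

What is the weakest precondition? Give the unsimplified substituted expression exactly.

post: z <= 1
stmt 6: x := x - x  -- replace 0 occurrence(s) of x with (x - x)
  => z <= 1
stmt 5: z := y + z  -- replace 1 occurrence(s) of z with (y + z)
  => ( y + z ) <= 1
stmt 4: y := x - 1  -- replace 1 occurrence(s) of y with (x - 1)
  => ( ( x - 1 ) + z ) <= 1
stmt 3: z := x + 4  -- replace 1 occurrence(s) of z with (x + 4)
  => ( ( x - 1 ) + ( x + 4 ) ) <= 1
stmt 2: x := x * y  -- replace 2 occurrence(s) of x with (x * y)
  => ( ( ( x * y ) - 1 ) + ( ( x * y ) + 4 ) ) <= 1
stmt 1: z := x * z  -- replace 0 occurrence(s) of z with (x * z)
  => ( ( ( x * y ) - 1 ) + ( ( x * y ) + 4 ) ) <= 1

Answer: ( ( ( x * y ) - 1 ) + ( ( x * y ) + 4 ) ) <= 1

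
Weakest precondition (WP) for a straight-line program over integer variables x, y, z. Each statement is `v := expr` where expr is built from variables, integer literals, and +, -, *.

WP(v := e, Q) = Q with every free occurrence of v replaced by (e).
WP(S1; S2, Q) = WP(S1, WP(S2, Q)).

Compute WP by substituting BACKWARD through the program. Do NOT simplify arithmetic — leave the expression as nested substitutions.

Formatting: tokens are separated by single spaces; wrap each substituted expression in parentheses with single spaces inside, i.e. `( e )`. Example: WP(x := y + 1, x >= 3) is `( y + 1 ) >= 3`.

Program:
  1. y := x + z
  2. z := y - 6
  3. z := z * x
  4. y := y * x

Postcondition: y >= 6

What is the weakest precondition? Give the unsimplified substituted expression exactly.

Answer: ( ( x + z ) * x ) >= 6

Derivation:
post: y >= 6
stmt 4: y := y * x  -- replace 1 occurrence(s) of y with (y * x)
  => ( y * x ) >= 6
stmt 3: z := z * x  -- replace 0 occurrence(s) of z with (z * x)
  => ( y * x ) >= 6
stmt 2: z := y - 6  -- replace 0 occurrence(s) of z with (y - 6)
  => ( y * x ) >= 6
stmt 1: y := x + z  -- replace 1 occurrence(s) of y with (x + z)
  => ( ( x + z ) * x ) >= 6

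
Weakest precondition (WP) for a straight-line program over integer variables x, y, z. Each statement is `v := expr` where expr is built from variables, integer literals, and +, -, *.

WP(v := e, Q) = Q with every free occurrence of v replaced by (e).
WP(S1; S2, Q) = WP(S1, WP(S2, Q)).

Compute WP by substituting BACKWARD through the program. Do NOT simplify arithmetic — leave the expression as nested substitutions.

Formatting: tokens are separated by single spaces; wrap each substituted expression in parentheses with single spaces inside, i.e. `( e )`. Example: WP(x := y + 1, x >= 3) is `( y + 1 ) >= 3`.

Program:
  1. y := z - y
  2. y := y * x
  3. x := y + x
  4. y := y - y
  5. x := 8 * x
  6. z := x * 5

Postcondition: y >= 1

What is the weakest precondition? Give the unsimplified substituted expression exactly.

post: y >= 1
stmt 6: z := x * 5  -- replace 0 occurrence(s) of z with (x * 5)
  => y >= 1
stmt 5: x := 8 * x  -- replace 0 occurrence(s) of x with (8 * x)
  => y >= 1
stmt 4: y := y - y  -- replace 1 occurrence(s) of y with (y - y)
  => ( y - y ) >= 1
stmt 3: x := y + x  -- replace 0 occurrence(s) of x with (y + x)
  => ( y - y ) >= 1
stmt 2: y := y * x  -- replace 2 occurrence(s) of y with (y * x)
  => ( ( y * x ) - ( y * x ) ) >= 1
stmt 1: y := z - y  -- replace 2 occurrence(s) of y with (z - y)
  => ( ( ( z - y ) * x ) - ( ( z - y ) * x ) ) >= 1

Answer: ( ( ( z - y ) * x ) - ( ( z - y ) * x ) ) >= 1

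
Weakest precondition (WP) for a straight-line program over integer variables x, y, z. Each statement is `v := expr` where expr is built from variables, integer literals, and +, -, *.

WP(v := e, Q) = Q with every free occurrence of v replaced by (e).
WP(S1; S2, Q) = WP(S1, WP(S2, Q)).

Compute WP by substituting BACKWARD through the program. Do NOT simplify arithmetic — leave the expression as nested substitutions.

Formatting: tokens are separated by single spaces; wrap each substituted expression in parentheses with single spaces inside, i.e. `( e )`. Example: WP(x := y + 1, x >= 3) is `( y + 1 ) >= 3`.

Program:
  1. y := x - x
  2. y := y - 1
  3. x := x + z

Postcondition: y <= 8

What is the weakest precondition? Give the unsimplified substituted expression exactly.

post: y <= 8
stmt 3: x := x + z  -- replace 0 occurrence(s) of x with (x + z)
  => y <= 8
stmt 2: y := y - 1  -- replace 1 occurrence(s) of y with (y - 1)
  => ( y - 1 ) <= 8
stmt 1: y := x - x  -- replace 1 occurrence(s) of y with (x - x)
  => ( ( x - x ) - 1 ) <= 8

Answer: ( ( x - x ) - 1 ) <= 8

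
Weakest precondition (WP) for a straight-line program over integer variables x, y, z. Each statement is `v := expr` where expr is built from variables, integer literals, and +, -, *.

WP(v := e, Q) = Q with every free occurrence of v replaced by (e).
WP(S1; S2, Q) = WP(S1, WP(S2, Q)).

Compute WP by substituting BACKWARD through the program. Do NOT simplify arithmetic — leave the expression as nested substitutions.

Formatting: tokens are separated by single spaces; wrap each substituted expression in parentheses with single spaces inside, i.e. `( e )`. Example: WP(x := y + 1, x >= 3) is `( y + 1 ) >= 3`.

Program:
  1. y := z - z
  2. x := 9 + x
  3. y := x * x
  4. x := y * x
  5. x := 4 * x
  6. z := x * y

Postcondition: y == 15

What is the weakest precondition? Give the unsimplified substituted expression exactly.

post: y == 15
stmt 6: z := x * y  -- replace 0 occurrence(s) of z with (x * y)
  => y == 15
stmt 5: x := 4 * x  -- replace 0 occurrence(s) of x with (4 * x)
  => y == 15
stmt 4: x := y * x  -- replace 0 occurrence(s) of x with (y * x)
  => y == 15
stmt 3: y := x * x  -- replace 1 occurrence(s) of y with (x * x)
  => ( x * x ) == 15
stmt 2: x := 9 + x  -- replace 2 occurrence(s) of x with (9 + x)
  => ( ( 9 + x ) * ( 9 + x ) ) == 15
stmt 1: y := z - z  -- replace 0 occurrence(s) of y with (z - z)
  => ( ( 9 + x ) * ( 9 + x ) ) == 15

Answer: ( ( 9 + x ) * ( 9 + x ) ) == 15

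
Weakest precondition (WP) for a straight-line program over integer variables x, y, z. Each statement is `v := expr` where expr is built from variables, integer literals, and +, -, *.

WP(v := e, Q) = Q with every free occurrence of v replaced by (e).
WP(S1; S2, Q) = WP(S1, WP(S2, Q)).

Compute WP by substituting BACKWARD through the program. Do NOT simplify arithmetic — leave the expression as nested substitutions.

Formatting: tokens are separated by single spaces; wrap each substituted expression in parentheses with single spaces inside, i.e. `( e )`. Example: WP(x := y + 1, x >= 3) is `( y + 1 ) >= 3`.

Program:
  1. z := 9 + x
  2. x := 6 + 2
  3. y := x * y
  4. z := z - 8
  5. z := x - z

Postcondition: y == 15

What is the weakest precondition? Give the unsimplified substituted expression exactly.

post: y == 15
stmt 5: z := x - z  -- replace 0 occurrence(s) of z with (x - z)
  => y == 15
stmt 4: z := z - 8  -- replace 0 occurrence(s) of z with (z - 8)
  => y == 15
stmt 3: y := x * y  -- replace 1 occurrence(s) of y with (x * y)
  => ( x * y ) == 15
stmt 2: x := 6 + 2  -- replace 1 occurrence(s) of x with (6 + 2)
  => ( ( 6 + 2 ) * y ) == 15
stmt 1: z := 9 + x  -- replace 0 occurrence(s) of z with (9 + x)
  => ( ( 6 + 2 ) * y ) == 15

Answer: ( ( 6 + 2 ) * y ) == 15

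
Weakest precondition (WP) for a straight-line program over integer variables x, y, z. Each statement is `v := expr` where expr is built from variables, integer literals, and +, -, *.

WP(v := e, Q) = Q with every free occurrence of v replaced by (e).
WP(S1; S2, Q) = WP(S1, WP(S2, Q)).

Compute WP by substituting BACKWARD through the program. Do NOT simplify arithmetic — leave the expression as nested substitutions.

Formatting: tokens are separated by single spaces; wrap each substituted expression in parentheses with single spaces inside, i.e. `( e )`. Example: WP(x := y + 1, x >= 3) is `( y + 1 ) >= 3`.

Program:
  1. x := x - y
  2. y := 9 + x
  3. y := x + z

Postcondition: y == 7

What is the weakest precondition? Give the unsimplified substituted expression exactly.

Answer: ( ( x - y ) + z ) == 7

Derivation:
post: y == 7
stmt 3: y := x + z  -- replace 1 occurrence(s) of y with (x + z)
  => ( x + z ) == 7
stmt 2: y := 9 + x  -- replace 0 occurrence(s) of y with (9 + x)
  => ( x + z ) == 7
stmt 1: x := x - y  -- replace 1 occurrence(s) of x with (x - y)
  => ( ( x - y ) + z ) == 7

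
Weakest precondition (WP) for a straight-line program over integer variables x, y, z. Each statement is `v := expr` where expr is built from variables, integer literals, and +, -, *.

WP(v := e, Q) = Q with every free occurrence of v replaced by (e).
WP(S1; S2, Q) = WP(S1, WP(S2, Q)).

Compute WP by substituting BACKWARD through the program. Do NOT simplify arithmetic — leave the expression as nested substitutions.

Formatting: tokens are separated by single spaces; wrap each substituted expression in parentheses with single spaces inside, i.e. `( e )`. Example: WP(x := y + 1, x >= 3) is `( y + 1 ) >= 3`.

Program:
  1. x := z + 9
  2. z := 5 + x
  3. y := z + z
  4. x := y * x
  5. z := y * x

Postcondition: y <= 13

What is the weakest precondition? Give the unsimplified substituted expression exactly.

post: y <= 13
stmt 5: z := y * x  -- replace 0 occurrence(s) of z with (y * x)
  => y <= 13
stmt 4: x := y * x  -- replace 0 occurrence(s) of x with (y * x)
  => y <= 13
stmt 3: y := z + z  -- replace 1 occurrence(s) of y with (z + z)
  => ( z + z ) <= 13
stmt 2: z := 5 + x  -- replace 2 occurrence(s) of z with (5 + x)
  => ( ( 5 + x ) + ( 5 + x ) ) <= 13
stmt 1: x := z + 9  -- replace 2 occurrence(s) of x with (z + 9)
  => ( ( 5 + ( z + 9 ) ) + ( 5 + ( z + 9 ) ) ) <= 13

Answer: ( ( 5 + ( z + 9 ) ) + ( 5 + ( z + 9 ) ) ) <= 13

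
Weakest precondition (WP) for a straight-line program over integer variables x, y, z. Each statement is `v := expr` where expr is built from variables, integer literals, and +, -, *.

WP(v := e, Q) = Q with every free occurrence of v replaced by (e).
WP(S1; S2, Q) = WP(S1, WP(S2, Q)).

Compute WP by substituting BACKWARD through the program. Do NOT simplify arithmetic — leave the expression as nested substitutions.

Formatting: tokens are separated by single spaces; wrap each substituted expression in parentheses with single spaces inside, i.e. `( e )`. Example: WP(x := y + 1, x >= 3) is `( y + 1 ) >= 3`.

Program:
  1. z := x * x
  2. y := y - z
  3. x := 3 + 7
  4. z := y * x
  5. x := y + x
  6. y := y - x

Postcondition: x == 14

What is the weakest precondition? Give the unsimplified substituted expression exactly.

Answer: ( ( y - ( x * x ) ) + ( 3 + 7 ) ) == 14

Derivation:
post: x == 14
stmt 6: y := y - x  -- replace 0 occurrence(s) of y with (y - x)
  => x == 14
stmt 5: x := y + x  -- replace 1 occurrence(s) of x with (y + x)
  => ( y + x ) == 14
stmt 4: z := y * x  -- replace 0 occurrence(s) of z with (y * x)
  => ( y + x ) == 14
stmt 3: x := 3 + 7  -- replace 1 occurrence(s) of x with (3 + 7)
  => ( y + ( 3 + 7 ) ) == 14
stmt 2: y := y - z  -- replace 1 occurrence(s) of y with (y - z)
  => ( ( y - z ) + ( 3 + 7 ) ) == 14
stmt 1: z := x * x  -- replace 1 occurrence(s) of z with (x * x)
  => ( ( y - ( x * x ) ) + ( 3 + 7 ) ) == 14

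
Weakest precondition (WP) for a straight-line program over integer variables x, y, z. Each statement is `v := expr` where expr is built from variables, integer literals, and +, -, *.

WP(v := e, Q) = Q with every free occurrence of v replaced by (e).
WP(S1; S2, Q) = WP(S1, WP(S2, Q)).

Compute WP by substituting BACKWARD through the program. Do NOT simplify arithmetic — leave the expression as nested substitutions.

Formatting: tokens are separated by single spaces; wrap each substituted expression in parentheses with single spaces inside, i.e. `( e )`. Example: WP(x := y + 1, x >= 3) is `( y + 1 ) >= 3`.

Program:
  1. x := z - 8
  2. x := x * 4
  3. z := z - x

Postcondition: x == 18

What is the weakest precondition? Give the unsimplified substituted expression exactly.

Answer: ( ( z - 8 ) * 4 ) == 18

Derivation:
post: x == 18
stmt 3: z := z - x  -- replace 0 occurrence(s) of z with (z - x)
  => x == 18
stmt 2: x := x * 4  -- replace 1 occurrence(s) of x with (x * 4)
  => ( x * 4 ) == 18
stmt 1: x := z - 8  -- replace 1 occurrence(s) of x with (z - 8)
  => ( ( z - 8 ) * 4 ) == 18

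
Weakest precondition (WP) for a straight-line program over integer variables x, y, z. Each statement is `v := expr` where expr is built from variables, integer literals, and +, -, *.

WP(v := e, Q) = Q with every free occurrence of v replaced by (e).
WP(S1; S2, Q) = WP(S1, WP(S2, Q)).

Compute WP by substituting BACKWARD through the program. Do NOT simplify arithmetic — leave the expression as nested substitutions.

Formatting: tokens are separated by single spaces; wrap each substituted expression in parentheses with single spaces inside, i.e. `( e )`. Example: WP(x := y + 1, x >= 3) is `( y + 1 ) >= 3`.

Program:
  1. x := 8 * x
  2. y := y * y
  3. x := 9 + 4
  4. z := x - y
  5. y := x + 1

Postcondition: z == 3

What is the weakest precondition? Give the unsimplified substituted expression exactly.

Answer: ( ( 9 + 4 ) - ( y * y ) ) == 3

Derivation:
post: z == 3
stmt 5: y := x + 1  -- replace 0 occurrence(s) of y with (x + 1)
  => z == 3
stmt 4: z := x - y  -- replace 1 occurrence(s) of z with (x - y)
  => ( x - y ) == 3
stmt 3: x := 9 + 4  -- replace 1 occurrence(s) of x with (9 + 4)
  => ( ( 9 + 4 ) - y ) == 3
stmt 2: y := y * y  -- replace 1 occurrence(s) of y with (y * y)
  => ( ( 9 + 4 ) - ( y * y ) ) == 3
stmt 1: x := 8 * x  -- replace 0 occurrence(s) of x with (8 * x)
  => ( ( 9 + 4 ) - ( y * y ) ) == 3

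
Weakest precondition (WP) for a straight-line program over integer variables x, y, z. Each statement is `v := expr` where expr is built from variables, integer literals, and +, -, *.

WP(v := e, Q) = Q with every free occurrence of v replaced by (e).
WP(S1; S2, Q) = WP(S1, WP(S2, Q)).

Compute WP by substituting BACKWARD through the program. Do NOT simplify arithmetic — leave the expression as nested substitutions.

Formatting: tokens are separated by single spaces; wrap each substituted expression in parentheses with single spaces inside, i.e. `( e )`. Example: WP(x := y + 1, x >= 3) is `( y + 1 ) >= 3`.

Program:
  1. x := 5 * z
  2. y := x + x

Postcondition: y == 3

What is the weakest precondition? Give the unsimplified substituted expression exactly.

post: y == 3
stmt 2: y := x + x  -- replace 1 occurrence(s) of y with (x + x)
  => ( x + x ) == 3
stmt 1: x := 5 * z  -- replace 2 occurrence(s) of x with (5 * z)
  => ( ( 5 * z ) + ( 5 * z ) ) == 3

Answer: ( ( 5 * z ) + ( 5 * z ) ) == 3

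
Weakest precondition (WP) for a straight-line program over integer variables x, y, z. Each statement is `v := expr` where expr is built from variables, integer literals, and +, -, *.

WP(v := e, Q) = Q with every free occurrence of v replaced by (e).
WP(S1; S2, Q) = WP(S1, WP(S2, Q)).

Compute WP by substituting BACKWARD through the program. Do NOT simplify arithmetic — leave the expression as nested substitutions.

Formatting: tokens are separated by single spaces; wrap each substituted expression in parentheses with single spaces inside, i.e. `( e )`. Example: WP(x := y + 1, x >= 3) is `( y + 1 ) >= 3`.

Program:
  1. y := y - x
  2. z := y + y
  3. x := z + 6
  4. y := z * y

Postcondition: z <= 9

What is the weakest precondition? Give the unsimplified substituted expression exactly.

post: z <= 9
stmt 4: y := z * y  -- replace 0 occurrence(s) of y with (z * y)
  => z <= 9
stmt 3: x := z + 6  -- replace 0 occurrence(s) of x with (z + 6)
  => z <= 9
stmt 2: z := y + y  -- replace 1 occurrence(s) of z with (y + y)
  => ( y + y ) <= 9
stmt 1: y := y - x  -- replace 2 occurrence(s) of y with (y - x)
  => ( ( y - x ) + ( y - x ) ) <= 9

Answer: ( ( y - x ) + ( y - x ) ) <= 9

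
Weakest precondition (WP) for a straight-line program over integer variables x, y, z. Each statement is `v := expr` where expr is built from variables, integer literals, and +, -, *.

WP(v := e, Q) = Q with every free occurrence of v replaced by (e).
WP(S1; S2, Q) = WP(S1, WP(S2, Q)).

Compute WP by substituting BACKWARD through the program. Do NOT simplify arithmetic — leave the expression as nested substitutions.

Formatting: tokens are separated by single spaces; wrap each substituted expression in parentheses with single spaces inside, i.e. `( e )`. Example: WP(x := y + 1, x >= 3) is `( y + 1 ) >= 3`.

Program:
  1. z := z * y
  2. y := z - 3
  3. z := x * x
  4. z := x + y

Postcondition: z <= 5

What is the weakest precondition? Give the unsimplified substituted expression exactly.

post: z <= 5
stmt 4: z := x + y  -- replace 1 occurrence(s) of z with (x + y)
  => ( x + y ) <= 5
stmt 3: z := x * x  -- replace 0 occurrence(s) of z with (x * x)
  => ( x + y ) <= 5
stmt 2: y := z - 3  -- replace 1 occurrence(s) of y with (z - 3)
  => ( x + ( z - 3 ) ) <= 5
stmt 1: z := z * y  -- replace 1 occurrence(s) of z with (z * y)
  => ( x + ( ( z * y ) - 3 ) ) <= 5

Answer: ( x + ( ( z * y ) - 3 ) ) <= 5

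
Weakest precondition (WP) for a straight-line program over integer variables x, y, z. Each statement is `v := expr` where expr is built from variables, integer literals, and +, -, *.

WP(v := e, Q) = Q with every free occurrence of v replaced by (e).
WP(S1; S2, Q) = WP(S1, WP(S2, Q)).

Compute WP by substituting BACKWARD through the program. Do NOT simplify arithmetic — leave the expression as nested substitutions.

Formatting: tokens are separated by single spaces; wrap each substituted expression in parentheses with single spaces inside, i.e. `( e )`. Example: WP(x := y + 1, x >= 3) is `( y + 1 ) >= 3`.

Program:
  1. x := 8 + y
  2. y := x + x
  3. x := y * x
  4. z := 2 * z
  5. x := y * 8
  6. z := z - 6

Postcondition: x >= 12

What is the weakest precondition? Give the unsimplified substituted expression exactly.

Answer: ( ( ( 8 + y ) + ( 8 + y ) ) * 8 ) >= 12

Derivation:
post: x >= 12
stmt 6: z := z - 6  -- replace 0 occurrence(s) of z with (z - 6)
  => x >= 12
stmt 5: x := y * 8  -- replace 1 occurrence(s) of x with (y * 8)
  => ( y * 8 ) >= 12
stmt 4: z := 2 * z  -- replace 0 occurrence(s) of z with (2 * z)
  => ( y * 8 ) >= 12
stmt 3: x := y * x  -- replace 0 occurrence(s) of x with (y * x)
  => ( y * 8 ) >= 12
stmt 2: y := x + x  -- replace 1 occurrence(s) of y with (x + x)
  => ( ( x + x ) * 8 ) >= 12
stmt 1: x := 8 + y  -- replace 2 occurrence(s) of x with (8 + y)
  => ( ( ( 8 + y ) + ( 8 + y ) ) * 8 ) >= 12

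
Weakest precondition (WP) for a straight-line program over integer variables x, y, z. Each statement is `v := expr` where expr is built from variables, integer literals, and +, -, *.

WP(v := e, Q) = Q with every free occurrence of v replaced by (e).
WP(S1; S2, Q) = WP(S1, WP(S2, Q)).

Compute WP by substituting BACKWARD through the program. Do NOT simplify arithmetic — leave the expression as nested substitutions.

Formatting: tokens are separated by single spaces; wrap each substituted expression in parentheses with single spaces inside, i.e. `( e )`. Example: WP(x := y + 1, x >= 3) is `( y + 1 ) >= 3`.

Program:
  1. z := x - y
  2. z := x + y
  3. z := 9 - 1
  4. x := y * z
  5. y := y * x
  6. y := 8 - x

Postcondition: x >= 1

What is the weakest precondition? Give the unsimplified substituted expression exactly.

Answer: ( y * ( 9 - 1 ) ) >= 1

Derivation:
post: x >= 1
stmt 6: y := 8 - x  -- replace 0 occurrence(s) of y with (8 - x)
  => x >= 1
stmt 5: y := y * x  -- replace 0 occurrence(s) of y with (y * x)
  => x >= 1
stmt 4: x := y * z  -- replace 1 occurrence(s) of x with (y * z)
  => ( y * z ) >= 1
stmt 3: z := 9 - 1  -- replace 1 occurrence(s) of z with (9 - 1)
  => ( y * ( 9 - 1 ) ) >= 1
stmt 2: z := x + y  -- replace 0 occurrence(s) of z with (x + y)
  => ( y * ( 9 - 1 ) ) >= 1
stmt 1: z := x - y  -- replace 0 occurrence(s) of z with (x - y)
  => ( y * ( 9 - 1 ) ) >= 1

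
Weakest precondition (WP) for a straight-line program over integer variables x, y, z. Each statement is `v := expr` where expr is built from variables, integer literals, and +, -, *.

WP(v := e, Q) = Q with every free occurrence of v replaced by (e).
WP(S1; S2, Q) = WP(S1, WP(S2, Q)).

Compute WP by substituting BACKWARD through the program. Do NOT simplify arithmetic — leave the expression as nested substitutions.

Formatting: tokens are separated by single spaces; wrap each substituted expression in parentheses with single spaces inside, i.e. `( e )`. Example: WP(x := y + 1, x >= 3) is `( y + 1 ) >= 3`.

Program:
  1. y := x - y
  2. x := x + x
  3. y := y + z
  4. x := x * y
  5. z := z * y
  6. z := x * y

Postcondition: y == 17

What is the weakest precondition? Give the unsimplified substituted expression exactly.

Answer: ( ( x - y ) + z ) == 17

Derivation:
post: y == 17
stmt 6: z := x * y  -- replace 0 occurrence(s) of z with (x * y)
  => y == 17
stmt 5: z := z * y  -- replace 0 occurrence(s) of z with (z * y)
  => y == 17
stmt 4: x := x * y  -- replace 0 occurrence(s) of x with (x * y)
  => y == 17
stmt 3: y := y + z  -- replace 1 occurrence(s) of y with (y + z)
  => ( y + z ) == 17
stmt 2: x := x + x  -- replace 0 occurrence(s) of x with (x + x)
  => ( y + z ) == 17
stmt 1: y := x - y  -- replace 1 occurrence(s) of y with (x - y)
  => ( ( x - y ) + z ) == 17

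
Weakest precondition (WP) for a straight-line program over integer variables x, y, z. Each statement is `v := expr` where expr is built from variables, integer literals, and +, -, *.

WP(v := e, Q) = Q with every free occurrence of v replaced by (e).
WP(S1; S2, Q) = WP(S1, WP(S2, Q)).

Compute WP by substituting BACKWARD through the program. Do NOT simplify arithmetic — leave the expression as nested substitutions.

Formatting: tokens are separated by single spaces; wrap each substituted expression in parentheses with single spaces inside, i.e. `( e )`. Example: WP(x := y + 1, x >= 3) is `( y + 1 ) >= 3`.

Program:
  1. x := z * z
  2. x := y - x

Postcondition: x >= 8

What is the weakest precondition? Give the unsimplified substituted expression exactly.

Answer: ( y - ( z * z ) ) >= 8

Derivation:
post: x >= 8
stmt 2: x := y - x  -- replace 1 occurrence(s) of x with (y - x)
  => ( y - x ) >= 8
stmt 1: x := z * z  -- replace 1 occurrence(s) of x with (z * z)
  => ( y - ( z * z ) ) >= 8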